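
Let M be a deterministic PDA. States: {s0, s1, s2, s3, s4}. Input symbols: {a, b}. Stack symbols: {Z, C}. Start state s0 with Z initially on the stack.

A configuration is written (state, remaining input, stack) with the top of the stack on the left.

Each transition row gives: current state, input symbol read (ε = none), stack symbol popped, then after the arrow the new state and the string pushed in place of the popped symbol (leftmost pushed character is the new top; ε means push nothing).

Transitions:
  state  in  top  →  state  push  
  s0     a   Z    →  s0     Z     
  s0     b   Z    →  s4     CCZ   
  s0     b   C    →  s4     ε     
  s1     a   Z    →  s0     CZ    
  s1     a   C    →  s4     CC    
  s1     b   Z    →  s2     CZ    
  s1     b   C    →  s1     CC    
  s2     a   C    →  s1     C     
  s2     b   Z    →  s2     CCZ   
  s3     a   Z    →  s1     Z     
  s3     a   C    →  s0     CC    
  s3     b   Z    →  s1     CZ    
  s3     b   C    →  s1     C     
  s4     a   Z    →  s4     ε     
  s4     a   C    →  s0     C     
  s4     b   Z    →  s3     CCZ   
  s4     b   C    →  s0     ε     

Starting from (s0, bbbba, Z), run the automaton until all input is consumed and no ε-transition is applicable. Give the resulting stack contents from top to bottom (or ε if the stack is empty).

CCCZ

(s0, bbbba, Z)
  read b, top Z: go to s4, push CCZ → (s4, bbba, CCZ)
  read b, top C: go to s0, push ε → (s0, bba, CZ)
  read b, top C: go to s4, push ε → (s4, ba, Z)
  read b, top Z: go to s3, push CCZ → (s3, a, CCZ)
  read a, top C: go to s0, push CC → (s0, ε, CCCZ)
All input consumed in state s0 with stack CCCZ.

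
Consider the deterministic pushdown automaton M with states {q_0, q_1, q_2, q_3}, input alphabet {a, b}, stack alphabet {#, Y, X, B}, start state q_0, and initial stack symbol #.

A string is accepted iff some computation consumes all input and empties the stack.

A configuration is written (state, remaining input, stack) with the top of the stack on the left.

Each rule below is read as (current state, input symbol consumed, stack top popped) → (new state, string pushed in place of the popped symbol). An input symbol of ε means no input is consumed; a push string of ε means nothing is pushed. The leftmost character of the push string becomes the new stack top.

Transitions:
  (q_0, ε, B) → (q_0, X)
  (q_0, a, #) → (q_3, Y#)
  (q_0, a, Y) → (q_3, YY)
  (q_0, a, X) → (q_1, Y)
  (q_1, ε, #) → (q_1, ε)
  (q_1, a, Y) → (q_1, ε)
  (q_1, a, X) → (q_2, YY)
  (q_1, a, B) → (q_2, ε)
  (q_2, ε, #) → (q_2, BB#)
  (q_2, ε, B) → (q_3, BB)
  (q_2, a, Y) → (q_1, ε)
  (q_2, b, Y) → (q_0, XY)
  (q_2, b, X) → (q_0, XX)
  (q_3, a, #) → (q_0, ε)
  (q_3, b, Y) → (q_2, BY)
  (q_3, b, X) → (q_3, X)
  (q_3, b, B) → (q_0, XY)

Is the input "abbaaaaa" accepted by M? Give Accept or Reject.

(q_0, abbaaaaa, #) ⊢ (q_3, bbaaaaa, Y#) ⊢ (q_2, baaaaa, BY#) ⊢ (q_3, baaaaa, BBY#) ⊢ (q_0, aaaaa, XYBY#) ⊢ (q_1, aaaa, YYBY#) ⊢ (q_1, aaa, YBY#) ⊢ (q_1, aa, BY#) ⊢ (q_2, a, Y#) ⊢ (q_1, ε, #) ⊢ (q_1, ε, ε)
All input consumed and the stack is empty.

Accept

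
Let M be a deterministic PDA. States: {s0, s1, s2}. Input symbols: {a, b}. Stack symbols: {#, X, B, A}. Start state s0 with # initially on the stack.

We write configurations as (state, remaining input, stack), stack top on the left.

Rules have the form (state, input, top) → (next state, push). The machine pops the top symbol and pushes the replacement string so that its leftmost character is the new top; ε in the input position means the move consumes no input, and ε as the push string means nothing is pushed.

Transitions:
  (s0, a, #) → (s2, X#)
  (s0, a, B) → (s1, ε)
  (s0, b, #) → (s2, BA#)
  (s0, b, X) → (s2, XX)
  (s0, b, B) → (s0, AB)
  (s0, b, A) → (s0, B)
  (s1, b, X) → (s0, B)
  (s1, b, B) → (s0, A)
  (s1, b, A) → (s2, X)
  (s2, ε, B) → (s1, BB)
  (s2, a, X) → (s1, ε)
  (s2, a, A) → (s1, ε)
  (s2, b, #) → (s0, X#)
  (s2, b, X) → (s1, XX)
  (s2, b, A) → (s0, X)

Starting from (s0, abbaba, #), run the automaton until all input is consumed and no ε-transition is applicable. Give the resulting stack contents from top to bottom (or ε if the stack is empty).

#

(s0, abbaba, #)
  read a, top #: go to s2, push X# → (s2, bbaba, X#)
  read b, top X: go to s1, push XX → (s1, baba, XX#)
  read b, top X: go to s0, push B → (s0, aba, BX#)
  read a, top B: go to s1, push ε → (s1, ba, X#)
  read b, top X: go to s0, push B → (s0, a, B#)
  read a, top B: go to s1, push ε → (s1, ε, #)
All input consumed in state s1 with stack #.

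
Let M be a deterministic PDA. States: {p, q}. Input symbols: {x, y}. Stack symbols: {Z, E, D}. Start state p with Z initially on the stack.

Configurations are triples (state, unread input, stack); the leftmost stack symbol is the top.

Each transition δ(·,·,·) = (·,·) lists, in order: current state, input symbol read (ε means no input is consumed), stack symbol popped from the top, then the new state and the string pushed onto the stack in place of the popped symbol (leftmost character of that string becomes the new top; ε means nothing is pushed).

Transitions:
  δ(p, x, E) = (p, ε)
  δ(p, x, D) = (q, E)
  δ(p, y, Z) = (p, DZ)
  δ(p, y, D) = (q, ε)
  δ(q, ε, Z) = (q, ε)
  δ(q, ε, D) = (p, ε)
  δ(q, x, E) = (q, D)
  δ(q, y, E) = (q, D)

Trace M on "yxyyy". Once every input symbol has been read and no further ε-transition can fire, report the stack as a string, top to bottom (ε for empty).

ε

(p, yxyyy, Z)
  read y, top Z: go to p, push DZ → (p, xyyy, DZ)
  read x, top D: go to q, push E → (q, yyy, EZ)
  read y, top E: go to q, push D → (q, yy, DZ)
  ε-move, top D: go to p, push ε → (p, yy, Z)
  read y, top Z: go to p, push DZ → (p, y, DZ)
  read y, top D: go to q, push ε → (q, ε, Z)
  ε-move, top Z: go to q, push ε → (q, ε, ε)
All input consumed in state q with stack ε.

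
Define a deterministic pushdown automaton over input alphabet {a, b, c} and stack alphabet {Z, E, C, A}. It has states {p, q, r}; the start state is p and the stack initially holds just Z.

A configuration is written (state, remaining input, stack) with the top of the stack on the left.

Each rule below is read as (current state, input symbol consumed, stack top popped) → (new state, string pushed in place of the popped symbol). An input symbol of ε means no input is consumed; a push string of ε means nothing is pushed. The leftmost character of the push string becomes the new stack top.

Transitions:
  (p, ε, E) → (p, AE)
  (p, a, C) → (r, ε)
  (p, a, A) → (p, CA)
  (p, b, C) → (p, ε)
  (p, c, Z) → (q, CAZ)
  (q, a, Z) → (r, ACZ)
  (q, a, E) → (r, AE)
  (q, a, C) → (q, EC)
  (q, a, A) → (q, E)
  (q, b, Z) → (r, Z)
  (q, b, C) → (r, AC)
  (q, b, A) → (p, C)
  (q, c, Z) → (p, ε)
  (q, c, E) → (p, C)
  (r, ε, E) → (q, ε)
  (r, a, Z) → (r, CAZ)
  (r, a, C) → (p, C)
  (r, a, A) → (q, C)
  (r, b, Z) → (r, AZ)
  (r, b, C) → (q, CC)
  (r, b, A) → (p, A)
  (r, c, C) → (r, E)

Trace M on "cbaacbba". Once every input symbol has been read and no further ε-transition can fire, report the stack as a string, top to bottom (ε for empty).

AZ

(p, cbaacbba, Z) ⊢ (q, baacbba, CAZ) ⊢ (r, aacbba, ACAZ) ⊢ (q, acbba, CCAZ) ⊢ (q, cbba, ECCAZ) ⊢ (p, bba, CCCAZ) ⊢ (p, ba, CCAZ) ⊢ (p, a, CAZ) ⊢ (r, ε, AZ)
All input consumed in state r with stack AZ.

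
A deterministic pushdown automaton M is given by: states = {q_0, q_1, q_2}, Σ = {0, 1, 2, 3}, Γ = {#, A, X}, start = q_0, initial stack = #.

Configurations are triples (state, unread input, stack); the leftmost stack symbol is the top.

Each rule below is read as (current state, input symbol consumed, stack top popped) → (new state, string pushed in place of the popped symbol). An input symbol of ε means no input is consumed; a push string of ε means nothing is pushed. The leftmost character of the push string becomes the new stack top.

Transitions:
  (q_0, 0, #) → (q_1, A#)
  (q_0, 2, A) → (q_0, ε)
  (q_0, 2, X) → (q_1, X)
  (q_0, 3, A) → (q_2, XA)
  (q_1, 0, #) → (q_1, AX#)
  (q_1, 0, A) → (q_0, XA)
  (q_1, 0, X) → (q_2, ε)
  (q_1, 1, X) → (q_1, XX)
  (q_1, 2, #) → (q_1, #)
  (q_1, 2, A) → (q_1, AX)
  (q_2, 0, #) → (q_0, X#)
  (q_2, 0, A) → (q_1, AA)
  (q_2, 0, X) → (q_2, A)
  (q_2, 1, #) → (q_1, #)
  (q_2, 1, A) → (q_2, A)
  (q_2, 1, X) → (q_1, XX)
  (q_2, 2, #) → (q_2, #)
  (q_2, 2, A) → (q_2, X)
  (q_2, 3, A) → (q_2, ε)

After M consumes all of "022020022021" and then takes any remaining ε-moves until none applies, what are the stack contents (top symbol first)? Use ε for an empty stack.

(q_0, 022020022021, #)
  read 0, top #: go to q_1, push A# → (q_1, 22020022021, A#)
  read 2, top A: go to q_1, push AX → (q_1, 2020022021, AX#)
  read 2, top A: go to q_1, push AX → (q_1, 020022021, AXX#)
  read 0, top A: go to q_0, push XA → (q_0, 20022021, XAXX#)
  read 2, top X: go to q_1, push X → (q_1, 0022021, XAXX#)
  read 0, top X: go to q_2, push ε → (q_2, 022021, AXX#)
  read 0, top A: go to q_1, push AA → (q_1, 22021, AAXX#)
  read 2, top A: go to q_1, push AX → (q_1, 2021, AXAXX#)
  read 2, top A: go to q_1, push AX → (q_1, 021, AXXAXX#)
  read 0, top A: go to q_0, push XA → (q_0, 21, XAXXAXX#)
  read 2, top X: go to q_1, push X → (q_1, 1, XAXXAXX#)
  read 1, top X: go to q_1, push XX → (q_1, ε, XXAXXAXX#)
All input consumed in state q_1 with stack XXAXXAXX#.

XXAXXAXX#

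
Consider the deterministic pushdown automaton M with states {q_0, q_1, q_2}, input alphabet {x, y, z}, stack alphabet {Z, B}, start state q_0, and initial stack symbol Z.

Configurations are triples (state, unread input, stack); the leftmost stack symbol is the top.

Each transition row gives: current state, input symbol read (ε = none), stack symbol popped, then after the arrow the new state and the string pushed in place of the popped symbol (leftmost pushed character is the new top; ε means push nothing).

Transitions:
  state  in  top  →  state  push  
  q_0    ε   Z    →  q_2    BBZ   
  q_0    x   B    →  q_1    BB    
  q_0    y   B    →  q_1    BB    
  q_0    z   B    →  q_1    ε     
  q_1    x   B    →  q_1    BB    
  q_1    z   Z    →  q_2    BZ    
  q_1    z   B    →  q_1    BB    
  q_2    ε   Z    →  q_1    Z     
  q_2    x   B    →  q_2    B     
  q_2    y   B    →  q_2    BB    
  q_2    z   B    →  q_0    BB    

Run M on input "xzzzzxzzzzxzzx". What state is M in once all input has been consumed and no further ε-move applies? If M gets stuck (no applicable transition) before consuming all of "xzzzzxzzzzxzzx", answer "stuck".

(q_0, xzzzzxzzzzxzzx, Z) ⊢ (q_2, xzzzzxzzzzxzzx, BBZ) ⊢ (q_2, zzzzxzzzzxzzx, BBZ) ⊢ (q_0, zzzxzzzzxzzx, BBBZ) ⊢ (q_1, zzxzzzzxzzx, BBZ) ⊢ (q_1, zxzzzzxzzx, BBBZ) ⊢ (q_1, xzzzzxzzx, BBBBZ) ⊢ (q_1, zzzzxzzx, BBBBBZ) ⊢ (q_1, zzzxzzx, BBBBBBZ) ⊢ (q_1, zzxzzx, BBBBBBBZ) ⊢ (q_1, zxzzx, BBBBBBBBZ) ⊢ (q_1, xzzx, BBBBBBBBBZ) ⊢ (q_1, zzx, BBBBBBBBBBZ) ⊢ (q_1, zx, BBBBBBBBBBBZ) ⊢ (q_1, x, BBBBBBBBBBBBZ) ⊢ (q_1, ε, BBBBBBBBBBBBBZ)
All input consumed; M is in state q_1.

q_1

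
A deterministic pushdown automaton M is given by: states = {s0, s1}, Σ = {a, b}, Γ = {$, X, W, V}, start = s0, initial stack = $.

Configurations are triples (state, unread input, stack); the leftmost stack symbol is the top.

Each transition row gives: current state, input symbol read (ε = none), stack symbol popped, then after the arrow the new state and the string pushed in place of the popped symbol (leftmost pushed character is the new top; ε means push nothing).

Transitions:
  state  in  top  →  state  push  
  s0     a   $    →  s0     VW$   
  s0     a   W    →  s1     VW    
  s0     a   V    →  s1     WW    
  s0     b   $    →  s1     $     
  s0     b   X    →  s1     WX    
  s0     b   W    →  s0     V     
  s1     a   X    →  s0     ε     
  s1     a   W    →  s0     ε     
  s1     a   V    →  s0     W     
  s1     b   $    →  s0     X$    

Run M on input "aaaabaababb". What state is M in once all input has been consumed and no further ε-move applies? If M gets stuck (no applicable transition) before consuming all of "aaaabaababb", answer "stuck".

(s0, aaaabaababb, $)
  read a, top $: go to s0, push VW$ → (s0, aaabaababb, VW$)
  read a, top V: go to s1, push WW → (s1, aabaababb, WWW$)
  read a, top W: go to s0, push ε → (s0, abaababb, WW$)
  read a, top W: go to s1, push VW → (s1, baababb, VWW$)
No transition for (s1, b, top V); M blocks with input baababb remaining.

stuck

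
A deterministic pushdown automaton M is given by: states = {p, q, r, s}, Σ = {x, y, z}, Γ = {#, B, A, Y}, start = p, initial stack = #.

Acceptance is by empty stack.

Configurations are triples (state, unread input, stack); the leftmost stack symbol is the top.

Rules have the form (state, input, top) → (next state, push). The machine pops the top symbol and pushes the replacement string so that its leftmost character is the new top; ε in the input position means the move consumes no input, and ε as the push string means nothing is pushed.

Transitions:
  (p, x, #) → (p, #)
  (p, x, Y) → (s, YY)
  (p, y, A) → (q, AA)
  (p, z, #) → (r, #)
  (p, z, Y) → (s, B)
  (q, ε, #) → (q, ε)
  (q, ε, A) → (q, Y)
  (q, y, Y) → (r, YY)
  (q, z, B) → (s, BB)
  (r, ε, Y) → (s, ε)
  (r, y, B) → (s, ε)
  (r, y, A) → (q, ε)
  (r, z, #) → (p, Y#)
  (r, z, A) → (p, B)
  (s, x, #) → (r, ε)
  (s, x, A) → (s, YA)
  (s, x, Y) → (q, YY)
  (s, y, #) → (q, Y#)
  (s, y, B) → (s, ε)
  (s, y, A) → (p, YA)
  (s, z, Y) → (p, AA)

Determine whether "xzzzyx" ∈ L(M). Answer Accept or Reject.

(p, xzzzyx, #)
  read x, top #: go to p, push # → (p, zzzyx, #)
  read z, top #: go to r, push # → (r, zzyx, #)
  read z, top #: go to p, push Y# → (p, zyx, Y#)
  read z, top Y: go to s, push B → (s, yx, B#)
  read y, top B: go to s, push ε → (s, x, #)
  read x, top #: go to r, push ε → (r, ε, ε)
All input consumed and the stack is empty.

Accept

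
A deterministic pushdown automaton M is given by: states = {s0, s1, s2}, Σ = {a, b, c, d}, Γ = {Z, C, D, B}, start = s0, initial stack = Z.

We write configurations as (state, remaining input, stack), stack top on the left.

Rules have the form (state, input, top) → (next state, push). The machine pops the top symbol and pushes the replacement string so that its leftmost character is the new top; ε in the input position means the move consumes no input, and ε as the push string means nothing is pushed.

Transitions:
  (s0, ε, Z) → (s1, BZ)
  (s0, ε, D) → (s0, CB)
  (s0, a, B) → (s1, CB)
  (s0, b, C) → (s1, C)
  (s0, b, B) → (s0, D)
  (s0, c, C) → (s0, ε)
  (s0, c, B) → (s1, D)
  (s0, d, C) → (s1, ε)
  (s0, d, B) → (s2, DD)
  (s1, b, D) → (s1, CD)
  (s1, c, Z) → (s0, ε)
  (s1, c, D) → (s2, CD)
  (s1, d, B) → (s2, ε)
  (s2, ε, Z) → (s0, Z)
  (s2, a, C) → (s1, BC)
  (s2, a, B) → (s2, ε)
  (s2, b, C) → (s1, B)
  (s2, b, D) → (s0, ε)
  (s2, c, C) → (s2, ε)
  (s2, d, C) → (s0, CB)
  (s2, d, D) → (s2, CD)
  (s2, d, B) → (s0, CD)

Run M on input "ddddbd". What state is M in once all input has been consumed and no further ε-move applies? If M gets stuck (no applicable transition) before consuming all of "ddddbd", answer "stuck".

stuck

(s0, ddddbd, Z)
  ε-move, top Z: go to s1, push BZ → (s1, ddddbd, BZ)
  read d, top B: go to s2, push ε → (s2, dddbd, Z)
  ε-move, top Z: go to s0, push Z → (s0, dddbd, Z)
  ε-move, top Z: go to s1, push BZ → (s1, dddbd, BZ)
  read d, top B: go to s2, push ε → (s2, ddbd, Z)
  ε-move, top Z: go to s0, push Z → (s0, ddbd, Z)
  ε-move, top Z: go to s1, push BZ → (s1, ddbd, BZ)
  read d, top B: go to s2, push ε → (s2, dbd, Z)
  ε-move, top Z: go to s0, push Z → (s0, dbd, Z)
  ε-move, top Z: go to s1, push BZ → (s1, dbd, BZ)
  read d, top B: go to s2, push ε → (s2, bd, Z)
  ε-move, top Z: go to s0, push Z → (s0, bd, Z)
  ε-move, top Z: go to s1, push BZ → (s1, bd, BZ)
No transition for (s1, b, top B); M blocks with input bd remaining.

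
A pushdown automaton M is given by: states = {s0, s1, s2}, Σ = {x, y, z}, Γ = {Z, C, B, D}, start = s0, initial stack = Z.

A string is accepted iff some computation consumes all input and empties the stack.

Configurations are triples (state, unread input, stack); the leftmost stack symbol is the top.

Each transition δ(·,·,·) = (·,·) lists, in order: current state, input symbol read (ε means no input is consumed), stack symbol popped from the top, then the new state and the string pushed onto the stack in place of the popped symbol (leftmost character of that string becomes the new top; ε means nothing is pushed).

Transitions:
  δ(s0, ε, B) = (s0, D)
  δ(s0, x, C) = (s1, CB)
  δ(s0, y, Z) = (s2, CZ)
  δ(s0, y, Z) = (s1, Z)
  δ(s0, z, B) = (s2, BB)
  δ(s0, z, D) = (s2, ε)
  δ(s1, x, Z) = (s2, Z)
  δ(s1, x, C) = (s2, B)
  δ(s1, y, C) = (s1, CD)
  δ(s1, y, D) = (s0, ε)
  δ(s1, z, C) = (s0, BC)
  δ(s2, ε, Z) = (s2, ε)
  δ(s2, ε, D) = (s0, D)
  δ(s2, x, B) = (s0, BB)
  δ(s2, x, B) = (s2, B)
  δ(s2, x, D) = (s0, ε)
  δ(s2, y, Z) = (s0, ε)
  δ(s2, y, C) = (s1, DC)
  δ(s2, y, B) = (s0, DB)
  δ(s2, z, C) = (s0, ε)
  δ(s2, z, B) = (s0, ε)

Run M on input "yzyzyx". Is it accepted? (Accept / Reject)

Accept

One accepting computation: (s0, yzyzyx, Z) ⊢ (s2, zyzyx, CZ) ⊢ (s0, yzyx, Z) ⊢ (s2, zyx, CZ) ⊢ (s0, yx, Z) ⊢ (s1, x, Z) ⊢ (s2, ε, Z) ⊢ (s2, ε, ε)
All input consumed and the stack is empty.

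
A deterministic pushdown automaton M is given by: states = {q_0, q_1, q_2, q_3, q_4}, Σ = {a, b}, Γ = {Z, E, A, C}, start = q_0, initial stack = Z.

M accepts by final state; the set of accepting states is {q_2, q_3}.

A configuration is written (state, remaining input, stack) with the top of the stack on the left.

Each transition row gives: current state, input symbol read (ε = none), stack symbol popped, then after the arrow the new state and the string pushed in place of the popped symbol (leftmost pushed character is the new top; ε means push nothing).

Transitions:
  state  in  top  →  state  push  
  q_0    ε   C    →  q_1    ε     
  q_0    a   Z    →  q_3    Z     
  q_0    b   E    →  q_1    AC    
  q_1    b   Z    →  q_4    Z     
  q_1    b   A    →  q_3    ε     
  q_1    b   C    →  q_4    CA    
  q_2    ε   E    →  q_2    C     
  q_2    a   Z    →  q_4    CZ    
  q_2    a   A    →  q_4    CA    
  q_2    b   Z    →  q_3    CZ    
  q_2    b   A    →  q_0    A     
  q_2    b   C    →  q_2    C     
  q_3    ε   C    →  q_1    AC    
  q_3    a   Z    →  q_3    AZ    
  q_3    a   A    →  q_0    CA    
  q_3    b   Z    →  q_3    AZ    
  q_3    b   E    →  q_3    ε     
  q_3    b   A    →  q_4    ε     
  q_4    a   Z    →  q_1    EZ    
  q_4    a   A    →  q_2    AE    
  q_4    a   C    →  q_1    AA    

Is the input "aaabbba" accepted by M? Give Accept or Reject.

Reject

(q_0, aaabbba, Z)
  read a, top Z: go to q_3, push Z → (q_3, aabbba, Z)
  read a, top Z: go to q_3, push AZ → (q_3, abbba, AZ)
  read a, top A: go to q_0, push CA → (q_0, bbba, CAZ)
  ε-move, top C: go to q_1, push ε → (q_1, bbba, AZ)
  read b, top A: go to q_3, push ε → (q_3, bba, Z)
  read b, top Z: go to q_3, push AZ → (q_3, ba, AZ)
  read b, top A: go to q_4, push ε → (q_4, a, Z)
  read a, top Z: go to q_1, push EZ → (q_1, ε, EZ)
All input consumed; state q_1 ∉ F and no further ε-move applies.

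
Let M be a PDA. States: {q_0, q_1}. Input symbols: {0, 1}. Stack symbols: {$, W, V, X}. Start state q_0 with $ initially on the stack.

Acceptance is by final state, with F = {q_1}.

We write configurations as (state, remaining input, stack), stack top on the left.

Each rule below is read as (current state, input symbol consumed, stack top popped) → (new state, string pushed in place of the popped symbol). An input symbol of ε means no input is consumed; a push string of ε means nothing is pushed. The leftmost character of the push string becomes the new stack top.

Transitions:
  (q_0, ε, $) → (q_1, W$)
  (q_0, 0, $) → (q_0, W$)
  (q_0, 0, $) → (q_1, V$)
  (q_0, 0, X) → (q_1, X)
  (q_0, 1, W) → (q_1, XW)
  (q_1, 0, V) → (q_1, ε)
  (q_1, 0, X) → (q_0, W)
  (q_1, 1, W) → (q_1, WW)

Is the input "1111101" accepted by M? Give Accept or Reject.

Reject

No computation consumes all input and reaches a final state.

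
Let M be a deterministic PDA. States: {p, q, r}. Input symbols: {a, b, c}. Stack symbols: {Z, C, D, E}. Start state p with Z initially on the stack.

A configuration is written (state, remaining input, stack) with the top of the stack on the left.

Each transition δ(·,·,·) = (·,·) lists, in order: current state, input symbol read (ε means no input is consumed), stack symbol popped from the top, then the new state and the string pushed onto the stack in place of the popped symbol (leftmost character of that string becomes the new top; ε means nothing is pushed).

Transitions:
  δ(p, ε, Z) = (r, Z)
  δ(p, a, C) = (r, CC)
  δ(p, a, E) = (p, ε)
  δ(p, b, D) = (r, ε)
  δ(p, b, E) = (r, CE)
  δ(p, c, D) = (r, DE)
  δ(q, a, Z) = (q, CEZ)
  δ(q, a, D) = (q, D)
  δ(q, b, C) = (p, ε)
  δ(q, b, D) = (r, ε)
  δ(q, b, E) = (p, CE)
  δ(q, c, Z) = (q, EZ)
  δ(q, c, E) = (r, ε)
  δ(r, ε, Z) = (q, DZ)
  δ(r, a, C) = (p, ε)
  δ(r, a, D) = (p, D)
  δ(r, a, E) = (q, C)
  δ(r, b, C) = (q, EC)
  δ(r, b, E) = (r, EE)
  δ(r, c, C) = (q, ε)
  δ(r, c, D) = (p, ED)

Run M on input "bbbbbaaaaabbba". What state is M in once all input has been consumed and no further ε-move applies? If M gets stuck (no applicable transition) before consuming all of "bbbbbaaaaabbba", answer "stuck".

q

(p, bbbbbaaaaabbba, Z)
  ε-move, top Z: go to r, push Z → (r, bbbbbaaaaabbba, Z)
  ε-move, top Z: go to q, push DZ → (q, bbbbbaaaaabbba, DZ)
  read b, top D: go to r, push ε → (r, bbbbaaaaabbba, Z)
  ε-move, top Z: go to q, push DZ → (q, bbbbaaaaabbba, DZ)
  read b, top D: go to r, push ε → (r, bbbaaaaabbba, Z)
  ε-move, top Z: go to q, push DZ → (q, bbbaaaaabbba, DZ)
  read b, top D: go to r, push ε → (r, bbaaaaabbba, Z)
  ε-move, top Z: go to q, push DZ → (q, bbaaaaabbba, DZ)
  read b, top D: go to r, push ε → (r, baaaaabbba, Z)
  ε-move, top Z: go to q, push DZ → (q, baaaaabbba, DZ)
  read b, top D: go to r, push ε → (r, aaaaabbba, Z)
  ε-move, top Z: go to q, push DZ → (q, aaaaabbba, DZ)
  read a, top D: go to q, push D → (q, aaaabbba, DZ)
  read a, top D: go to q, push D → (q, aaabbba, DZ)
  read a, top D: go to q, push D → (q, aabbba, DZ)
  read a, top D: go to q, push D → (q, abbba, DZ)
  read a, top D: go to q, push D → (q, bbba, DZ)
  read b, top D: go to r, push ε → (r, bba, Z)
  ε-move, top Z: go to q, push DZ → (q, bba, DZ)
  read b, top D: go to r, push ε → (r, ba, Z)
  ε-move, top Z: go to q, push DZ → (q, ba, DZ)
  read b, top D: go to r, push ε → (r, a, Z)
  ε-move, top Z: go to q, push DZ → (q, a, DZ)
  read a, top D: go to q, push D → (q, ε, DZ)
All input consumed; M is in state q.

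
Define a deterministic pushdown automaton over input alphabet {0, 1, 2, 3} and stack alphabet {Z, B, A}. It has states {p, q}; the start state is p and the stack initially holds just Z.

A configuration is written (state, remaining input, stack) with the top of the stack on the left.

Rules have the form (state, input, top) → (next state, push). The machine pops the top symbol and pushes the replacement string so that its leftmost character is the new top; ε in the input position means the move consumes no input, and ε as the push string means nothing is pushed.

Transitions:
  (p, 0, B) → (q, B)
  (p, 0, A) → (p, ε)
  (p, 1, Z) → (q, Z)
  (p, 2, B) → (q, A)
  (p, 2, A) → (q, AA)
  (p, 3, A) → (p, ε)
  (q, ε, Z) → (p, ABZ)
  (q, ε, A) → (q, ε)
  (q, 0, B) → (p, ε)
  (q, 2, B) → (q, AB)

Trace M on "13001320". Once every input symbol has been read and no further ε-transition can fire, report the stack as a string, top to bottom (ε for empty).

BZ

(p, 13001320, Z)
  read 1, top Z: go to q, push Z → (q, 3001320, Z)
  ε-move, top Z: go to p, push ABZ → (p, 3001320, ABZ)
  read 3, top A: go to p, push ε → (p, 001320, BZ)
  read 0, top B: go to q, push B → (q, 01320, BZ)
  read 0, top B: go to p, push ε → (p, 1320, Z)
  read 1, top Z: go to q, push Z → (q, 320, Z)
  ε-move, top Z: go to p, push ABZ → (p, 320, ABZ)
  read 3, top A: go to p, push ε → (p, 20, BZ)
  read 2, top B: go to q, push A → (q, 0, AZ)
  ε-move, top A: go to q, push ε → (q, 0, Z)
  ε-move, top Z: go to p, push ABZ → (p, 0, ABZ)
  read 0, top A: go to p, push ε → (p, ε, BZ)
All input consumed in state p with stack BZ.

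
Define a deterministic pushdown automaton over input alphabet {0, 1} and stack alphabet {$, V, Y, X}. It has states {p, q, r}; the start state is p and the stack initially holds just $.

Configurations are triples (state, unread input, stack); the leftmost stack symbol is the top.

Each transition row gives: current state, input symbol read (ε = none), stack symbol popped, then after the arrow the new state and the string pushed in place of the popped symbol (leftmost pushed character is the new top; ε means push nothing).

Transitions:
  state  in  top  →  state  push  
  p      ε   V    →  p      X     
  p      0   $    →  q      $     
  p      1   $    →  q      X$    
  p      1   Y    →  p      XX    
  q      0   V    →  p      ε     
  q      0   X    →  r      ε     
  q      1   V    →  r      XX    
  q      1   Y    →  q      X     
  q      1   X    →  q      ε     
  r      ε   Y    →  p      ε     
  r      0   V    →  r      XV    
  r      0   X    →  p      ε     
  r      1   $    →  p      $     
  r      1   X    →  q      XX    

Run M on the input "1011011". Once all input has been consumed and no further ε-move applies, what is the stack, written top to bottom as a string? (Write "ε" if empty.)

(p, 1011011, $)
  read 1, top $: go to q, push X$ → (q, 011011, X$)
  read 0, top X: go to r, push ε → (r, 11011, $)
  read 1, top $: go to p, push $ → (p, 1011, $)
  read 1, top $: go to q, push X$ → (q, 011, X$)
  read 0, top X: go to r, push ε → (r, 11, $)
  read 1, top $: go to p, push $ → (p, 1, $)
  read 1, top $: go to q, push X$ → (q, ε, X$)
All input consumed in state q with stack X$.

X$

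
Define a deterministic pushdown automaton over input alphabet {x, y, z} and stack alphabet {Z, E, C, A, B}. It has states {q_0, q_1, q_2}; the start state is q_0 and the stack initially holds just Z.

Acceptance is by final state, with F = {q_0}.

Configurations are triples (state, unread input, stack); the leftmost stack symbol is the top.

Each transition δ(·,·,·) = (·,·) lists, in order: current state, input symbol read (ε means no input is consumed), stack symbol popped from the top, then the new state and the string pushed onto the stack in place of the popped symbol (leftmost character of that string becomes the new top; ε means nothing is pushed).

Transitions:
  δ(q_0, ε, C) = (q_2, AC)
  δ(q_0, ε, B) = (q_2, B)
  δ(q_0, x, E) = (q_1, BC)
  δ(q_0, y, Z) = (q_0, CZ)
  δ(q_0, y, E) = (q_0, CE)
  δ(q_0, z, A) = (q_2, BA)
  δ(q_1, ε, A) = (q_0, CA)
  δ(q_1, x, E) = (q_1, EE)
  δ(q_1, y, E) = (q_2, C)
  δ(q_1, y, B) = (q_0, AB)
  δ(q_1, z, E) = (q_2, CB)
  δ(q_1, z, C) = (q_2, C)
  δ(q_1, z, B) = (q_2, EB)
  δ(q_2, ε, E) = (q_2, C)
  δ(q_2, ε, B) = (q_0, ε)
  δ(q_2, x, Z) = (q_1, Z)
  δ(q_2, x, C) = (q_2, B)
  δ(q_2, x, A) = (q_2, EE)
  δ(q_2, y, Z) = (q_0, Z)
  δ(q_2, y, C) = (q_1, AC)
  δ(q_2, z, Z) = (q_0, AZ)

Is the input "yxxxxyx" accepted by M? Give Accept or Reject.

Reject

(q_0, yxxxxyx, Z) ⊢ (q_0, xxxxyx, CZ) ⊢ (q_2, xxxxyx, ACZ) ⊢ (q_2, xxxyx, EECZ) ⊢ (q_2, xxxyx, CECZ) ⊢ (q_2, xxyx, BECZ) ⊢ (q_0, xxyx, ECZ) ⊢ (q_1, xyx, BCCZ)
No transition applies at (q_1, xyx, BCCZ); input not fully consumed.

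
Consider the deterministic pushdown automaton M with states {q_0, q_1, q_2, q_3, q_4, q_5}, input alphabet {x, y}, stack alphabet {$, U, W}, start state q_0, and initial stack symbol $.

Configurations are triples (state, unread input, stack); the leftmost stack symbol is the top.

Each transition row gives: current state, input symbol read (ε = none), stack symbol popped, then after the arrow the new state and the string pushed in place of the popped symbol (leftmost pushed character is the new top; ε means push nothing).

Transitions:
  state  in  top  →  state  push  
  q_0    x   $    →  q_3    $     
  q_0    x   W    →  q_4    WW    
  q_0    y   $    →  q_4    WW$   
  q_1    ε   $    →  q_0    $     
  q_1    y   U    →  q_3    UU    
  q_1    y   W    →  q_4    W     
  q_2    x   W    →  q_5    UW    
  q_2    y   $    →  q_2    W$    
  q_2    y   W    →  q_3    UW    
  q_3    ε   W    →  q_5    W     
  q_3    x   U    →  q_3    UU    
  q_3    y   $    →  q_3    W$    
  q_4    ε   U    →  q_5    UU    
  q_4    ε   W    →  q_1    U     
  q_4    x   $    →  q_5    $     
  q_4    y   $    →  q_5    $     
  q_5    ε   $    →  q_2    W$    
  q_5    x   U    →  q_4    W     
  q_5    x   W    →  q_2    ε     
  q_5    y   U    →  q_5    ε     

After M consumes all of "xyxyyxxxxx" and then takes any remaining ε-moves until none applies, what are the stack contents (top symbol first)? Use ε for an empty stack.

(q_0, xyxyyxxxxx, $) ⊢ (q_3, yxyyxxxxx, $) ⊢ (q_3, xyyxxxxx, W$) ⊢ (q_5, xyyxxxxx, W$) ⊢ (q_2, yyxxxxx, $) ⊢ (q_2, yxxxxx, W$) ⊢ (q_3, xxxxx, UW$) ⊢ (q_3, xxxx, UUW$) ⊢ (q_3, xxx, UUUW$) ⊢ (q_3, xx, UUUUW$) ⊢ (q_3, x, UUUUUW$) ⊢ (q_3, ε, UUUUUUW$)
All input consumed in state q_3 with stack UUUUUUW$.

UUUUUUW$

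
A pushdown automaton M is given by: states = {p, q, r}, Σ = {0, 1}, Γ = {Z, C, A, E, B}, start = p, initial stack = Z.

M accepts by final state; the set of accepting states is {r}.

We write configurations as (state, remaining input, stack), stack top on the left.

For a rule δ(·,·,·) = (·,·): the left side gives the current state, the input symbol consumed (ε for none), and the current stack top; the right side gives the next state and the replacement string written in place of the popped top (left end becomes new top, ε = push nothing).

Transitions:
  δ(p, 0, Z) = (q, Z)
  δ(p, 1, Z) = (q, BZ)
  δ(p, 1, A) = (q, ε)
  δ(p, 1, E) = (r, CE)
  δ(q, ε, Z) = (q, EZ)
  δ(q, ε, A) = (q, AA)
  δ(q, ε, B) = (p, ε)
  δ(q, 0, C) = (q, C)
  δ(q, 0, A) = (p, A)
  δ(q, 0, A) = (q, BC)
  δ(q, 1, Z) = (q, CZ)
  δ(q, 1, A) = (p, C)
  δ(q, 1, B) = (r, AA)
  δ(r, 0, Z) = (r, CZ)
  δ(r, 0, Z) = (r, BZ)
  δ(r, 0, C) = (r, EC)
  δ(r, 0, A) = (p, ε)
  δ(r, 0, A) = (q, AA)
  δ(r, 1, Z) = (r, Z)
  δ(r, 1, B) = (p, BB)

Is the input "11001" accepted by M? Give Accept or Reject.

One accepting computation: (p, 11001, Z) ⊢ (q, 1001, BZ) ⊢ (r, 001, AAZ) ⊢ (q, 01, AAAZ) ⊢ (q, 1, BCAAZ) ⊢ (r, ε, AACAAZ)
All input consumed and state r ∈ F.

Accept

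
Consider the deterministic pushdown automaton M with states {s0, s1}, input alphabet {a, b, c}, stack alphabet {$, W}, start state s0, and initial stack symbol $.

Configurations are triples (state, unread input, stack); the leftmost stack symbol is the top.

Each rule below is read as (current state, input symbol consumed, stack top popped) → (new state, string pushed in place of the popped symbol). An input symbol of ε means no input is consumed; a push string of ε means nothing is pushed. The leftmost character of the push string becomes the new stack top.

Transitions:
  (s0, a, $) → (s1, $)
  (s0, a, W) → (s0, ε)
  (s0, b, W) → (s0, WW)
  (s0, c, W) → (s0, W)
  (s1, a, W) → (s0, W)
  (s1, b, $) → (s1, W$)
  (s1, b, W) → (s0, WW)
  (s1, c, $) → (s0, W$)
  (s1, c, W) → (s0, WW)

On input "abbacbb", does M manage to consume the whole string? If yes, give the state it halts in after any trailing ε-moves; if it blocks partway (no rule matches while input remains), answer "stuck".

s0

(s0, abbacbb, $)
  read a, top $: go to s1, push $ → (s1, bbacbb, $)
  read b, top $: go to s1, push W$ → (s1, bacbb, W$)
  read b, top W: go to s0, push WW → (s0, acbb, WW$)
  read a, top W: go to s0, push ε → (s0, cbb, W$)
  read c, top W: go to s0, push W → (s0, bb, W$)
  read b, top W: go to s0, push WW → (s0, b, WW$)
  read b, top W: go to s0, push WW → (s0, ε, WWW$)
All input consumed; M is in state s0.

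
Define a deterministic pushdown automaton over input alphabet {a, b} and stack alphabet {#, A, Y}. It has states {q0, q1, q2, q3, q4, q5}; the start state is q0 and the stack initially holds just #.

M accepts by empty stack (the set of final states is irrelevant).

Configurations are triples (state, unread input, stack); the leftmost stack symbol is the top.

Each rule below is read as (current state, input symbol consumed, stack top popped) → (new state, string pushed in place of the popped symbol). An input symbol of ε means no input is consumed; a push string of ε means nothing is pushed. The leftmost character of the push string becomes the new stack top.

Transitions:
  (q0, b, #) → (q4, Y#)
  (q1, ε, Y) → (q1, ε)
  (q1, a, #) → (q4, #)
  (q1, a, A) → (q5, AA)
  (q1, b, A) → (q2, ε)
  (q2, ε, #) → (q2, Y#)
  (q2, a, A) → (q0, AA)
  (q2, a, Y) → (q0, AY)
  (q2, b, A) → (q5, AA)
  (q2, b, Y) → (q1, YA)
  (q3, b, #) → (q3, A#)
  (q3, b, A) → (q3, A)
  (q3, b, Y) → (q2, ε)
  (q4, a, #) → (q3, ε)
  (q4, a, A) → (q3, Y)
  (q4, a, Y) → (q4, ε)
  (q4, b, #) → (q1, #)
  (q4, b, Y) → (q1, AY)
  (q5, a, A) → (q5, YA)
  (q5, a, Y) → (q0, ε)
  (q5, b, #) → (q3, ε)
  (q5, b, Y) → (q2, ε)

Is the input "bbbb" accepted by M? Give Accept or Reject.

Reject

(q0, bbbb, #)
  read b, top #: go to q4, push Y# → (q4, bbb, Y#)
  read b, top Y: go to q1, push AY → (q1, bb, AY#)
  read b, top A: go to q2, push ε → (q2, b, Y#)
  read b, top Y: go to q1, push YA → (q1, ε, YA#)
  ε-move, top Y: go to q1, push ε → (q1, ε, A#)
All input consumed; stack is A#, not empty, and no further ε-move applies.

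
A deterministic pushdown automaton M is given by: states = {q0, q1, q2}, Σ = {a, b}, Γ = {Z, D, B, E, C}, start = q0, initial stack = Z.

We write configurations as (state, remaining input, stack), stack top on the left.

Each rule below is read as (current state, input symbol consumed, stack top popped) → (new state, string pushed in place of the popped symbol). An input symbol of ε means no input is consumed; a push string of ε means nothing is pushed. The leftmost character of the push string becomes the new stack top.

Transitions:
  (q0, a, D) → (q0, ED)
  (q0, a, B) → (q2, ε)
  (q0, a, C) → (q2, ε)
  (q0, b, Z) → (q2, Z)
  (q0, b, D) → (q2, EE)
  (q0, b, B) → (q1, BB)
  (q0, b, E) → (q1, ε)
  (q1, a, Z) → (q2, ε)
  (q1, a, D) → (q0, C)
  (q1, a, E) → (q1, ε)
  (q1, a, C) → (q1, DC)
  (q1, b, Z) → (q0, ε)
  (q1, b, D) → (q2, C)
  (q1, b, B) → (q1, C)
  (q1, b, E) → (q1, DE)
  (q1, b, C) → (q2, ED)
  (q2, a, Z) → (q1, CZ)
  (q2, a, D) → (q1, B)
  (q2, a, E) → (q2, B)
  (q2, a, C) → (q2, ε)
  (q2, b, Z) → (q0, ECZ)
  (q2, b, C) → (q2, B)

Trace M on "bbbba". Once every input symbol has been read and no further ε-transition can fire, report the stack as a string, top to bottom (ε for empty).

(q0, bbbba, Z) ⊢ (q2, bbba, Z) ⊢ (q0, bba, ECZ) ⊢ (q1, ba, CZ) ⊢ (q2, a, EDZ) ⊢ (q2, ε, BDZ)
All input consumed in state q2 with stack BDZ.

BDZ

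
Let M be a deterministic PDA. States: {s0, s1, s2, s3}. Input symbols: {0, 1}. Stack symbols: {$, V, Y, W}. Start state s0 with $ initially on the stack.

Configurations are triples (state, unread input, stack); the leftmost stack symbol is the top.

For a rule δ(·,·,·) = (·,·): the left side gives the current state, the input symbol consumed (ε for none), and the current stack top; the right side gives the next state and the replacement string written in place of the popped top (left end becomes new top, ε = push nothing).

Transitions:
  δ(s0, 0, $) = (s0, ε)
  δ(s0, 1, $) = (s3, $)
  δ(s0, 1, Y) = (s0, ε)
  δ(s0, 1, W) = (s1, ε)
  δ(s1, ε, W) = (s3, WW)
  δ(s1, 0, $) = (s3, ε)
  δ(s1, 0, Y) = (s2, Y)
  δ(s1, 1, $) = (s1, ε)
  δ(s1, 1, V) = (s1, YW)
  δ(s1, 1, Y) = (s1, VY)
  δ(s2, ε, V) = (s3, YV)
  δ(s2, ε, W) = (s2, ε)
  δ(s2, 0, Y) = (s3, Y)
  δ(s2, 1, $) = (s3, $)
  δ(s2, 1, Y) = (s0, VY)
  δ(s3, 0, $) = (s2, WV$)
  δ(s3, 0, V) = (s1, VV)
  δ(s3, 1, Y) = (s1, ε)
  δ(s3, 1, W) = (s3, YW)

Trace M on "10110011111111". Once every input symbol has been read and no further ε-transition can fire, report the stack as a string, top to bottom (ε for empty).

YWWWWW$

(s0, 10110011111111, $)
  read 1, top $: go to s3, push $ → (s3, 0110011111111, $)
  read 0, top $: go to s2, push WV$ → (s2, 110011111111, WV$)
  ε-move, top W: go to s2, push ε → (s2, 110011111111, V$)
  ε-move, top V: go to s3, push YV → (s3, 110011111111, YV$)
  read 1, top Y: go to s1, push ε → (s1, 10011111111, V$)
  read 1, top V: go to s1, push YW → (s1, 0011111111, YW$)
  read 0, top Y: go to s2, push Y → (s2, 011111111, YW$)
  read 0, top Y: go to s3, push Y → (s3, 11111111, YW$)
  read 1, top Y: go to s1, push ε → (s1, 1111111, W$)
  ε-move, top W: go to s3, push WW → (s3, 1111111, WW$)
  read 1, top W: go to s3, push YW → (s3, 111111, YWW$)
  read 1, top Y: go to s1, push ε → (s1, 11111, WW$)
  ε-move, top W: go to s3, push WW → (s3, 11111, WWW$)
  read 1, top W: go to s3, push YW → (s3, 1111, YWWW$)
  read 1, top Y: go to s1, push ε → (s1, 111, WWW$)
  ε-move, top W: go to s3, push WW → (s3, 111, WWWW$)
  read 1, top W: go to s3, push YW → (s3, 11, YWWWW$)
  read 1, top Y: go to s1, push ε → (s1, 1, WWWW$)
  ε-move, top W: go to s3, push WW → (s3, 1, WWWWW$)
  read 1, top W: go to s3, push YW → (s3, ε, YWWWWW$)
All input consumed in state s3 with stack YWWWWW$.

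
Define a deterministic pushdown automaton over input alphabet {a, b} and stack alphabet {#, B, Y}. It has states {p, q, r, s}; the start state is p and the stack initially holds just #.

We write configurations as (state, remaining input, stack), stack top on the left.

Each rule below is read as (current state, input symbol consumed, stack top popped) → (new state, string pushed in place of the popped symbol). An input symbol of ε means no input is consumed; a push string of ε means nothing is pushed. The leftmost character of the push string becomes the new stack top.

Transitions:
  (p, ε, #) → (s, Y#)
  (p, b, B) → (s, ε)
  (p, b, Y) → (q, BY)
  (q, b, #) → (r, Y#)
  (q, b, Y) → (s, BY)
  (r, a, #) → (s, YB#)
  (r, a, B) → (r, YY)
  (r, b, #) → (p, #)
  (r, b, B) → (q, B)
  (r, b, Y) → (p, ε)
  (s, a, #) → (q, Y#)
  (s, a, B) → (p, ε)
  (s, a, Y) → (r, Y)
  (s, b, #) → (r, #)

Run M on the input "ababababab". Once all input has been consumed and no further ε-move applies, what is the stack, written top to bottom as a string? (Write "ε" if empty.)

(p, ababababab, #) ⊢ (s, ababababab, Y#) ⊢ (r, babababab, Y#) ⊢ (p, abababab, #) ⊢ (s, abababab, Y#) ⊢ (r, bababab, Y#) ⊢ (p, ababab, #) ⊢ (s, ababab, Y#) ⊢ (r, babab, Y#) ⊢ (p, abab, #) ⊢ (s, abab, Y#) ⊢ (r, bab, Y#) ⊢ (p, ab, #) ⊢ (s, ab, Y#) ⊢ (r, b, Y#) ⊢ (p, ε, #) ⊢ (s, ε, Y#)
All input consumed in state s with stack Y#.

Y#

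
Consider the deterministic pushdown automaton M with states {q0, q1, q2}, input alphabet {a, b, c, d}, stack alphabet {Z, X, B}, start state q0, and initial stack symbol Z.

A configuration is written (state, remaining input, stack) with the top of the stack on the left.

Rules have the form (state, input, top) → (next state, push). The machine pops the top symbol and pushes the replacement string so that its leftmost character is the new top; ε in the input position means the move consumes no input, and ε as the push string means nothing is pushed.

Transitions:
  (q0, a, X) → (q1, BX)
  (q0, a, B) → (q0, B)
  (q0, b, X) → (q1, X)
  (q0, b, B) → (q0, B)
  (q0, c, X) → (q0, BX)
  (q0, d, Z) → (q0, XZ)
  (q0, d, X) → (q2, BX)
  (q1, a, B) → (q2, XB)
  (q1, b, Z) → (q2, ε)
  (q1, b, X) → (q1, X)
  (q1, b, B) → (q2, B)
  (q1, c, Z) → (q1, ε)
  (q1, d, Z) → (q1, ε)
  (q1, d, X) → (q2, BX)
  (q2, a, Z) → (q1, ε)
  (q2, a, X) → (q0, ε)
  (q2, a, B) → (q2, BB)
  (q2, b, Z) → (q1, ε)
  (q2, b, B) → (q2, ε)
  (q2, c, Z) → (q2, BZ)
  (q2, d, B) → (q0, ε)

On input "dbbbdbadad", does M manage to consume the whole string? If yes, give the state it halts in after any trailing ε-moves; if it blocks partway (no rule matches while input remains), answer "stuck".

stuck

(q0, dbbbdbadad, Z)
  read d, top Z: go to q0, push XZ → (q0, bbbdbadad, XZ)
  read b, top X: go to q1, push X → (q1, bbdbadad, XZ)
  read b, top X: go to q1, push X → (q1, bdbadad, XZ)
  read b, top X: go to q1, push X → (q1, dbadad, XZ)
  read d, top X: go to q2, push BX → (q2, badad, BXZ)
  read b, top B: go to q2, push ε → (q2, adad, XZ)
  read a, top X: go to q0, push ε → (q0, dad, Z)
  read d, top Z: go to q0, push XZ → (q0, ad, XZ)
  read a, top X: go to q1, push BX → (q1, d, BXZ)
No transition for (q1, d, top B); M blocks with input d remaining.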